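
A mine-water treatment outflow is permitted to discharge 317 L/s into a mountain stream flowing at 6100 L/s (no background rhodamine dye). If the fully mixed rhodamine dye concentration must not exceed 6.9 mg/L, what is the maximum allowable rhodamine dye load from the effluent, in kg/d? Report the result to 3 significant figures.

3830 kg/d

Mass balance at the limit: 6100·0 + 317.0·Cₑ = 6417·6.9 → Cₑ = 139.7 mg/L.
317.0 L/s = 0.3170 m³/s. Load = 0.3170 m³/s × 139.7 g/m³ × 86 400 s/d = 3826 kg/d.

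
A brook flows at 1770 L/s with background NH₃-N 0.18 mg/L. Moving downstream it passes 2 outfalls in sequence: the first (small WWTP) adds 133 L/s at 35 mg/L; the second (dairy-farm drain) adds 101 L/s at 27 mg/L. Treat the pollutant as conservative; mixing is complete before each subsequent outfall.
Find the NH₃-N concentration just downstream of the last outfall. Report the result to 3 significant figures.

3.84 mg/L

Outfall 1: combined Q = 1903 L/s; C = (1770·0.1800 + 133.0·35.00)/1903 = 2.614 mg/L.
Outfall 2: combined Q = 2004 L/s; C = (1903·2.614 + 101.0·27.00)/2004 = 3.843 mg/L.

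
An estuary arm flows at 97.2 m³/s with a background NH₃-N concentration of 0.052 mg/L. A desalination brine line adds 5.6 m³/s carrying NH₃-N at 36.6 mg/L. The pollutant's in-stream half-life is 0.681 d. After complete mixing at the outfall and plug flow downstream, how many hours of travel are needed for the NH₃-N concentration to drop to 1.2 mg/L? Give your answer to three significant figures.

12.5 h

Conservation of mass: C = (97.20·0.05200 + 5.600·36.60) / 102.8 = 210.0/102.8 = 2.043 mg/L.
Half-life 0.681 d → k = ln 2 / 0.681 = 1.018 d⁻¹.
2.043·exp(−k·t) = 1.2 → t = ln(2.043/1.2)/k = 45170 s = 12.55 h.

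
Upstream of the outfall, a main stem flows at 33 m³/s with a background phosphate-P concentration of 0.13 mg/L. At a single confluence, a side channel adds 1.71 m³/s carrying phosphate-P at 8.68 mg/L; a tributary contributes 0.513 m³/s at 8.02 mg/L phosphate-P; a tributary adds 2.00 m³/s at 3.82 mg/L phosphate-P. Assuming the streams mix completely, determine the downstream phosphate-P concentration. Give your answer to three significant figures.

Mass balance: C = (33.00·0.1300 + 1.710·8.680 + 0.5130·8.020 + 2.000·3.820) / 37.22 = 30.89/37.22 = 0.8298 mg/L.

0.830 mg/L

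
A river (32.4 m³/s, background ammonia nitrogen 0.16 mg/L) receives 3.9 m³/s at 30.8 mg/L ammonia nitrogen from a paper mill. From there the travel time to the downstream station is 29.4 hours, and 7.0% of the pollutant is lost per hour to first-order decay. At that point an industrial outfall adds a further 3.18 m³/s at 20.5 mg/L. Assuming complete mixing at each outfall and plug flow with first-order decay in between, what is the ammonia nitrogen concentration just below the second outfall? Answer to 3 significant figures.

2.03 mg/L

Conservation of mass: C = (32.40·0.1600 + 3.900·30.80) / 36.30 = 125.3/36.30 = 3.452 mg/L; combined flow 36.30 m³/s.
7.0%/h lost → k = −ln(1 − 0.07) = 0.07257 h⁻¹.
First-order decay: C = 3.452·exp(−k·t) = 3.452·0.1184 = 0.4087 mg/L.
At the second outfall, C = (36.30·0.4087 + 3.180·20.50) / (36.30 + 3.180) = 2.027 mg/L.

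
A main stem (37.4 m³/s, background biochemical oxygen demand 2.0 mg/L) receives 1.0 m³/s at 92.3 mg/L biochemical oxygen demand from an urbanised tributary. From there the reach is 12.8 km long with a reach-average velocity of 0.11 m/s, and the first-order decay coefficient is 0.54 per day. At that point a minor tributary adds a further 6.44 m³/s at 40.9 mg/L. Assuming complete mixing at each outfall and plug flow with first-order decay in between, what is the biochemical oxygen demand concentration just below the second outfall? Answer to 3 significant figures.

7.67 mg/L

Mass balance: C = (37.40·2.000 + 1.000·92.30) / 38.40 = 167.1/38.40 = 4.352 mg/L; combined flow 38.40 m³/s.
Travel time t = 12.8·1000 / 0.11 = 116400 s = 32.32 h.
Decay over the reach: 4.352·exp(−kt) = 4.352·0.4832 = 2.103 mg/L.
At the second outfall, C = (38.40·2.103 + 6.440·40.90) / (38.40 + 6.440) = 7.675 mg/L.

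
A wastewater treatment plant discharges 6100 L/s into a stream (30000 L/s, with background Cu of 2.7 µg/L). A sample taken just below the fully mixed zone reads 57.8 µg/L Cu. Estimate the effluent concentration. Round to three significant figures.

Mass balance: 30000·2.700 + 6100·Cₑ = 36100·57.80
→ Cₑ = (36100·57.80 − 30000·2.700) / 6100 = 328.8 µg/L.

329 µg/L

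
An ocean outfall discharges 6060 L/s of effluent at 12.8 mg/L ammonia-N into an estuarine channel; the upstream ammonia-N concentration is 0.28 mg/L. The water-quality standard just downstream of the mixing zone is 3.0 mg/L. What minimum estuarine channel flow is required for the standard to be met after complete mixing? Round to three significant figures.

Set C_mix = 3.0: (Q·0.2800 + 6060·12.80) / (Q + 6060) = 3.0
→ Q = 6060·(12.80 − 3.0)/(3.0 − 0.2800) = 21830 L/s.

21800 L/s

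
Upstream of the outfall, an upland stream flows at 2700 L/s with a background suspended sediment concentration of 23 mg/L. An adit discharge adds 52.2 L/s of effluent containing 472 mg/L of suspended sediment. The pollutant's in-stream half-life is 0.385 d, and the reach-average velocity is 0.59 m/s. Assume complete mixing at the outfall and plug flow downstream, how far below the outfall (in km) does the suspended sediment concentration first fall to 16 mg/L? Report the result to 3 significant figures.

19.2 km

Mixed concentration C = ΣQC/ΣQ = (2700·23.00 + 52.20·472.0) / 2752 = 86740/2752 = 31.52 mg/L.
Half-life 0.385 d → k = ln 2 / 0.385 = 1.800 d⁻¹.
Set 31.52·exp(−k·t) = 16 → t = ln(31.52/16)/k = 32530 s = 9.037 h.
Distance = v·t = 0.59·32530 = 19190 m = 19.19 km.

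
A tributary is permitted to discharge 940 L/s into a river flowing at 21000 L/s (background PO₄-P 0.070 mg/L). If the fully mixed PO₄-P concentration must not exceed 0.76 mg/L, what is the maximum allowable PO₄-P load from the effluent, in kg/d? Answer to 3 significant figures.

1310 kg/d

Mass balance at the limit: 21000·0.07000 + 940.0·Cₑ = 21940·0.76 → Cₑ = 16.17 mg/L.
940.0 L/s = 0.9400 m³/s. Load = 0.9400 m³/s × 16.17 g/m³ × 86 400 s/d = 1314 kg/d.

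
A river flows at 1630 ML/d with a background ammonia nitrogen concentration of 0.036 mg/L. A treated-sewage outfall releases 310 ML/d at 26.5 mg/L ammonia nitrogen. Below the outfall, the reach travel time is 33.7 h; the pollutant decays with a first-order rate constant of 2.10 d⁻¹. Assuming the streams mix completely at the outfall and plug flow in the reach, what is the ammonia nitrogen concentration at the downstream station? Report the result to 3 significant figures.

0.223 mg/L

After mixing, C = (1630·0.03600 + 310.0·26.50) / 1940 = 8274/1940 = 4.265 mg/L.
First-order decay: C = 4.265·exp(−k·t) = 4.265·0.05241 = 0.2235 mg/L.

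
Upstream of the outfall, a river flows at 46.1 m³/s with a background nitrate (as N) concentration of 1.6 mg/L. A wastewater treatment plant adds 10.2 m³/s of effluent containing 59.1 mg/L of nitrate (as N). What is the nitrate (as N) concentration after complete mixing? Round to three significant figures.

Mass balance: C = (46.10·1.600 + 10.20·59.10) / 56.30 = 676.6/56.30 = 12.02 mg/L.

12.0 mg/L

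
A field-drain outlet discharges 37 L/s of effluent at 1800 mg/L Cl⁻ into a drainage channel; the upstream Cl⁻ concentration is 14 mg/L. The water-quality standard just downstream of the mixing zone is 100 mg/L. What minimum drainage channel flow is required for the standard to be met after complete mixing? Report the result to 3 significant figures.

731 L/s

Set C_mix = 100: (Q·14.00 + 37.00·1800) / (Q + 37.00) = 100
→ Q = 37.00·(1800 − 100)/(100 − 14.00) = 731.4 L/s.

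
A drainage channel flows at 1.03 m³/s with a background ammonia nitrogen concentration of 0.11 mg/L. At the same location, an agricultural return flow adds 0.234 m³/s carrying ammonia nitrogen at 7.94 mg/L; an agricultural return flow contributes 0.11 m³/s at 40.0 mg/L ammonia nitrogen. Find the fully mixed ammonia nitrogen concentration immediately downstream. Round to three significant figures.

Mass balance: C = (1.030·0.1100 + 0.2340·7.940 + 0.1100·40.00) / 1.374 = 6.371/1.374 = 4.637 mg/L.

4.64 mg/L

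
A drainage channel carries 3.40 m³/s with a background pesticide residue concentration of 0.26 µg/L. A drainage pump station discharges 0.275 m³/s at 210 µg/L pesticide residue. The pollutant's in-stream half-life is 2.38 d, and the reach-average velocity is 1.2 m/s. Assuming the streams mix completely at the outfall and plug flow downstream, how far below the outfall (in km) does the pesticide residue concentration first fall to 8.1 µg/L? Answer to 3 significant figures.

241 km

Conservation of mass: C = (3.400·0.2600 + 0.2750·210.0) / 3.675 = 58.63/3.675 = 15.95 µg/L.
Half-life 2.38 d → k = ln 2 / 2.38 = 0.2912 d⁻¹.
Set 15.95·exp(−k·t) = 8.1 → t = ln(15.95/8.1)/k = 201100 s = 55.86 h.
Distance = v·t = 1.2·201100 = 241300 m = 241.3 km.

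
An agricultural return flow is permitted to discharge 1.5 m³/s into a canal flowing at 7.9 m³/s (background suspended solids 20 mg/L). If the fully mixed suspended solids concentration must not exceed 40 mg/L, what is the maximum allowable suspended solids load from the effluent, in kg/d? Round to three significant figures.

18800 kg/d

Mass balance at the limit: 7.900·20.00 + 1.500·Cₑ = 9.400·40 → Cₑ = 145.3 mg/L.
Load = 1.500 m³/s × 145.3 g/m³ × 86 400 s/d = 18840 kg/d.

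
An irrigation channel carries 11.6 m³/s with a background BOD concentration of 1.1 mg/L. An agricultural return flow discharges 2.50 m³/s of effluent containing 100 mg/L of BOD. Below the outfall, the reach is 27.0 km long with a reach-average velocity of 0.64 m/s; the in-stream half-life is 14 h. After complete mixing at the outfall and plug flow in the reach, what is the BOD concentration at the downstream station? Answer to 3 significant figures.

10.4 mg/L

Mass balance: C = (11.60·1.100 + 2.500·100.0) / 14.10 = 262.8/14.10 = 18.64 mg/L.
Travel time t = 27.0·1000 / 0.64 = 42190 s = 11.72 h.
Half-life 14 h → k = ln 2 / 14 = 0.04951 h⁻¹ = 1.188 d⁻¹.
Applying C = C₀e^(−kt): 18.64 × 0.5598 = 10.43 mg/L.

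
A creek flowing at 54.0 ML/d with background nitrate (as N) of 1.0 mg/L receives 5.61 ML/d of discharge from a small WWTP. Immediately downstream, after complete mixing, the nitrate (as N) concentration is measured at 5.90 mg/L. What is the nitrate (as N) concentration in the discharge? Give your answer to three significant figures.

53.1 mg/L

Mass balance: 54.00·1.000 + 5.610·Cₑ = 59.61·5.900
→ Cₑ = (59.61·5.900 − 54.00·1.000) / 5.610 = 53.07 mg/L.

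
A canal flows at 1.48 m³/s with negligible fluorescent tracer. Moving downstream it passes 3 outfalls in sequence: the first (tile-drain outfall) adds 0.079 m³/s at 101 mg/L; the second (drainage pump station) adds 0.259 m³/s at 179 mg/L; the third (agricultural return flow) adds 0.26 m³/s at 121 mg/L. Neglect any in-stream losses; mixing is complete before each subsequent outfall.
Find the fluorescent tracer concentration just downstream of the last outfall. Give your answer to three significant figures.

Below outfall 1: Q → 1.559 m³/s, C = (1.480·0 + 0.07900·101.0)/1.559 = 5.118 mg/L.
Below outfall 2: Q → 1.818 m³/s, C = (1.559·5.118 + 0.2590·179.0)/1.818 = 29.89 mg/L.
Below outfall 3: Q → 2.078 m³/s, C = (1.818·29.89 + 0.2600·121.0)/2.078 = 41.29 mg/L.

41.3 mg/L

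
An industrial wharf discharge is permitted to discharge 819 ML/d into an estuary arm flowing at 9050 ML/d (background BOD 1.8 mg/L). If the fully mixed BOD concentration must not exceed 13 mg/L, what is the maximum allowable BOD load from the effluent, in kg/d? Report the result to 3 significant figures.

112000 kg/d

Mass balance at the limit: 9050·1.800 + 819.0·Cₑ = 9869·13 → Cₑ = 136.8 mg/L.
819.0 ML/d = 9.479 m³/s. Load = 9.479 m³/s × 136.8 g/m³ × 86 400 s/d = 112000 kg/d.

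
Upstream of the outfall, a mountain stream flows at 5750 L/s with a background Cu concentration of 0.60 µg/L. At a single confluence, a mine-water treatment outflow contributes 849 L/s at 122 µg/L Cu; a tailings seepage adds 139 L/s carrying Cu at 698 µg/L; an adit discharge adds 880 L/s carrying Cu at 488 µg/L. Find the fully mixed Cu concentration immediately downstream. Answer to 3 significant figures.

Mass balance: C = (5750·0.6000 + 849.0·122.0 + 139.0·698.0 + 880.0·488.0) / 7618 = 633500/7618 = 83.16 µg/L.

83.2 µg/L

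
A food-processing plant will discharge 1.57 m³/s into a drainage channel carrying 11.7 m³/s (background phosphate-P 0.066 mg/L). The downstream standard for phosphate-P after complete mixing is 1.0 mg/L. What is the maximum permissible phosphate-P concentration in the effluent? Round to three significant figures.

7.96 mg/L

At the limit, (Qr·Cr + Qe·Cₑ)/(Qr + Qe) = 1.0:
Cₑ = (13.27·1.0 − 11.70·0.06600) / 1.570 = 7.960 mg/L.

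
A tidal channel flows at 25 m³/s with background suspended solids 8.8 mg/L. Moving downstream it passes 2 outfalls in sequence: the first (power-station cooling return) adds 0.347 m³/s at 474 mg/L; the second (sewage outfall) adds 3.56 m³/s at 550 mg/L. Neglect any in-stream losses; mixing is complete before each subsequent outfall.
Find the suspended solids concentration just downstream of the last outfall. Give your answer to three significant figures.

Below outfall 1: Q → 25.35 m³/s, C = (25.00·8.800 + 0.3470·474.0)/25.35 = 15.17 mg/L.
Below outfall 2: Q → 28.91 m³/s, C = (25.35·15.17 + 3.560·550.0)/28.91 = 81.03 mg/L.

81.0 mg/L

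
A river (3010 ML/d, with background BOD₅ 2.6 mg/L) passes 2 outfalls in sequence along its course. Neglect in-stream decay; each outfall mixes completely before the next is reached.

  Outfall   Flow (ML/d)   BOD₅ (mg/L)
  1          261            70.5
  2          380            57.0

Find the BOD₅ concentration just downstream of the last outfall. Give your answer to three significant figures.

13.1 mg/L

After outfall 1: Q = 3010 + 261.0 = 3271 ML/d; C = (3010·2.600 + 261.0·70.50)/3271 = 8.018 mg/L.
After outfall 2: Q = 3271 + 380.0 = 3651 ML/d; C = (3271·8.018 + 380.0·57.00)/3651 = 13.12 mg/L.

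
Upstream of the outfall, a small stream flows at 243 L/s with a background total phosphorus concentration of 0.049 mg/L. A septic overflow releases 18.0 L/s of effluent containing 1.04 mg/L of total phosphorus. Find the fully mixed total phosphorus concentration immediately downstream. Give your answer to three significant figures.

0.117 mg/L

Conservation of mass: C = (243.0·0.04900 + 18.00·1.040) / 261.0 = 30.63/261.0 = 0.1173 mg/L.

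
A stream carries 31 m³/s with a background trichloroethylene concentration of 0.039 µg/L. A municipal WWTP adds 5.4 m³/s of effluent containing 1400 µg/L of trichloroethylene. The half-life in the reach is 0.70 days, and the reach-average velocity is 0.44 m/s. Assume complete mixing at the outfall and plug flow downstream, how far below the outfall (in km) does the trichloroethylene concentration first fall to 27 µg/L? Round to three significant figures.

78.3 km

Flow-weighted average: C = (31.00·0.03900 + 5.400·1400) / 36.40 = 7561/36.40 = 207.7 µg/L.
Half-life 0.70 d → k = ln 2 / 0.70 = 0.9902 d⁻¹.
Set 207.7·exp(−k·t) = 27 → t = ln(207.7/27)/k = 178000 s = 49.45 h.
Distance = v·t = 0.44·178000 = 78330 m = 78.33 km.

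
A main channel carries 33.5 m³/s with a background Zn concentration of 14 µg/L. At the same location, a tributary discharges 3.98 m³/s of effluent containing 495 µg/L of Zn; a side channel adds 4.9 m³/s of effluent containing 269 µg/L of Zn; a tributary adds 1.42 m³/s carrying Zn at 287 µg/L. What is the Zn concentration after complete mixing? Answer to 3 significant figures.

Flow-weighted average: C = (33.50·14.00 + 3.980·495.0 + 4.900·269.0 + 1.420·287.0) / 43.80 = 4165/43.80 = 95.09 µg/L.

95.1 µg/L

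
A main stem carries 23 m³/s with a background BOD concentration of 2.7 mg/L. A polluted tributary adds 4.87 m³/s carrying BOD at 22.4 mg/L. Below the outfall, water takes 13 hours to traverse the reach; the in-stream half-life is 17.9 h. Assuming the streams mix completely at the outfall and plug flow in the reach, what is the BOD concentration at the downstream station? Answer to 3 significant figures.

3.71 mg/L

Mixed concentration C = ΣQC/ΣQ = (23.00·2.700 + 4.870·22.40) / 27.87 = 171.2/27.87 = 6.142 mg/L.
Half-life 17.9 h → k = ln 2 / 17.9 = 0.03872 h⁻¹ = 0.9294 d⁻¹.
After decay, C = 6.142 × e^(−kt) = 6.142 × 0.6045 = 3.713 mg/L.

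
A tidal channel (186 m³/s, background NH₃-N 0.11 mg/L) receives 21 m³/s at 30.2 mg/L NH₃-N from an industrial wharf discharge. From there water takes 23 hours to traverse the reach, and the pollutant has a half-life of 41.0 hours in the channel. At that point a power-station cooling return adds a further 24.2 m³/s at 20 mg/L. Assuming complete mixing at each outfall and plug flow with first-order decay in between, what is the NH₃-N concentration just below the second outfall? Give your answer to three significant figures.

4.01 mg/L

Mixed concentration C = ΣQC/ΣQ = (186.0·0.1100 + 21.00·30.20) / 207.0 = 654.7/207.0 = 3.163 mg/L; combined flow 207.0 m³/s.
Half-life 41.0 h → k = ln 2 / 41.0 = 0.01691 h⁻¹ = 0.4057 d⁻¹.
Applying C = C₀e^(−kt): 3.163 × 0.6778 = 2.144 mg/L.
At the second outfall, C = (207.0·2.144 + 24.20·20.00) / (207.0 + 24.20) = 4.013 mg/L.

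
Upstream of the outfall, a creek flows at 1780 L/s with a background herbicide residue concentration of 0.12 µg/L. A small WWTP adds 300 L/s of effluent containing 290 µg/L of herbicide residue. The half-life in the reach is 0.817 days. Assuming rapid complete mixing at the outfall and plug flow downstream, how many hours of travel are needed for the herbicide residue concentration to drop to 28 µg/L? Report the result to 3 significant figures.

11.4 h

Mixed concentration C = ΣQC/ΣQ = (1780·0.1200 + 300.0·290.0) / 2080 = 87210/2080 = 41.93 µg/L.
Half-life 0.817 d → k = ln 2 / 0.817 = 0.8484 d⁻¹.
41.93·exp(−k·t) = 28 → t = ln(41.93/28)/k = 41120 s = 11.42 h.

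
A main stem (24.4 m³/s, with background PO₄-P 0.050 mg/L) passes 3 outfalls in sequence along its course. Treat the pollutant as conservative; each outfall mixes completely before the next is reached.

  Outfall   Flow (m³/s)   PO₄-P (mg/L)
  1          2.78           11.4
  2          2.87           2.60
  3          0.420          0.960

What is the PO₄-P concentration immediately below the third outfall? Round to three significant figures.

Below outfall 1: Q → 27.18 m³/s, C = (24.40·0.05000 + 2.780·11.40)/27.18 = 1.211 mg/L.
Below outfall 2: Q → 30.05 m³/s, C = (27.18·1.211 + 2.870·2.600)/30.05 = 1.344 mg/L.
Below outfall 3: Q → 30.47 m³/s, C = (30.05·1.344 + 0.4200·0.9600)/30.47 = 1.338 mg/L.

1.34 mg/L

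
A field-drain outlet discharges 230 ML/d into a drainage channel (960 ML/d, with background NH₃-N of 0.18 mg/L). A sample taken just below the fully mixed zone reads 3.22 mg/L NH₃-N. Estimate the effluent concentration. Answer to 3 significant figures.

15.9 mg/L

Mass balance: 960.0·0.1800 + 230.0·Cₑ = 1190·3.220
→ Cₑ = (1190·3.220 − 960.0·0.1800) / 230.0 = 15.91 mg/L.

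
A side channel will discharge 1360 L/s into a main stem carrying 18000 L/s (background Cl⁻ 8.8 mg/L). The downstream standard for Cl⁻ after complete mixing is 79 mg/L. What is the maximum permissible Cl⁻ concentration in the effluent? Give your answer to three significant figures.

At the limit, (Qr·Cr + Qe·Cₑ)/(Qr + Qe) = 79:
Cₑ = (19360·79 − 18000·8.800) / 1360 = 1008 mg/L.

1010 mg/L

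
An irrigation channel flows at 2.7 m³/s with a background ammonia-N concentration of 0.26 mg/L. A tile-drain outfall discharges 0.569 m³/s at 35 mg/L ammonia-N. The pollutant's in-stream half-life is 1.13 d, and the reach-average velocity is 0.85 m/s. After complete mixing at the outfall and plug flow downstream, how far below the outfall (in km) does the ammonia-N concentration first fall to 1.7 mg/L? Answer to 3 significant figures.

After mixing, C = (2.700·0.2600 + 0.5690·35.00) / 3.269 = 20.62/3.269 = 6.307 mg/L.
Half-life 1.13 d → k = ln 2 / 1.13 = 0.6134 d⁻¹.
Set 6.307·exp(−k·t) = 1.7 → t = ln(6.307/1.7)/k = 184700 s = 51.29 h.
Distance = v·t = 0.85·184700 = 157000 m = 157.0 km.

157 km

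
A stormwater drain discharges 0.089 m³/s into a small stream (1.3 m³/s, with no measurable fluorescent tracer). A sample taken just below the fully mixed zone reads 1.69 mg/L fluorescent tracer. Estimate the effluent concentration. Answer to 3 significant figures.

Mass balance: 1.300·0 + 0.08900·Cₑ = 1.389·1.690
→ Cₑ = (1.389·1.690 − 1.300·0) / 0.08900 = 26.38 mg/L.

26.4 mg/L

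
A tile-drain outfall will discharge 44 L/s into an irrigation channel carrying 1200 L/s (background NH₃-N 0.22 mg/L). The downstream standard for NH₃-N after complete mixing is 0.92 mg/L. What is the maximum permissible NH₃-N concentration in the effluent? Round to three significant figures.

At the limit, (Qr·Cr + Qe·Cₑ)/(Qr + Qe) = 0.92:
Cₑ = (1244·0.92 − 1200·0.2200) / 44.00 = 20.01 mg/L.

20.0 mg/L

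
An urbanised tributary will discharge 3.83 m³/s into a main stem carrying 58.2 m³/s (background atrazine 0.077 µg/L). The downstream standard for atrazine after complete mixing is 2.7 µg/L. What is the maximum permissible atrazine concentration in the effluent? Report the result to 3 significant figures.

42.6 µg/L

At the limit, (Qr·Cr + Qe·Cₑ)/(Qr + Qe) = 2.7:
Cₑ = (62.03·2.7 − 58.20·0.07700) / 3.830 = 42.56 µg/L.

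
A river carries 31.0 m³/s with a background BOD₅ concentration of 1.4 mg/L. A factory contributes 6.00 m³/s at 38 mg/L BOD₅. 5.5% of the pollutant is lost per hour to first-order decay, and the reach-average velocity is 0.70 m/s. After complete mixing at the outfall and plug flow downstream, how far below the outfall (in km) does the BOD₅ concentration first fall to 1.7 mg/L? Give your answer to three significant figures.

65.1 km

After mixing, C = (31.00·1.400 + 6.000·38.00) / 37.00 = 271.4/37.00 = 7.335 mg/L.
5.5%/h lost → k = −ln(1 − 0.055) = 0.05657 h⁻¹.
Set 7.335·exp(−k·t) = 1.7 → t = ln(7.335/1.7)/k = 93040 s = 25.84 h.
Distance = v·t = 0.70·93040 = 65130 m = 65.13 km.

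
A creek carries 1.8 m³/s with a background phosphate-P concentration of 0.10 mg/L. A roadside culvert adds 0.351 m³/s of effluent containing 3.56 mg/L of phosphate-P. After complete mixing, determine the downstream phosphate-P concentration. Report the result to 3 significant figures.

Mass balance: C = (1.800·0.1000 + 0.3510·3.560) / 2.151 = 1.430/2.151 = 0.6646 mg/L.

0.665 mg/L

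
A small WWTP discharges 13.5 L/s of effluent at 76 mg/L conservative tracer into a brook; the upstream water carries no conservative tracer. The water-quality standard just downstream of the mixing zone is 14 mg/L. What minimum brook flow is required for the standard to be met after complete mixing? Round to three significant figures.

59.8 L/s

Set C_mix = 14: (Q·0 + 13.50·76.00) / (Q + 13.50) = 14
→ Q = 13.50·(76.00 − 14)/(14 − 0) = 59.79 L/s.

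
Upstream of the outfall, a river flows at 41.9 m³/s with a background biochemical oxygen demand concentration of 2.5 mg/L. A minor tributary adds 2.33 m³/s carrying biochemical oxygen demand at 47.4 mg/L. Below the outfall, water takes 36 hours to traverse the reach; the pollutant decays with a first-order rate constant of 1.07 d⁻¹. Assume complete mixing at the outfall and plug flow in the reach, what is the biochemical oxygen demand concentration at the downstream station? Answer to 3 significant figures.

Conservation of mass: C = (41.90·2.500 + 2.330·47.40) / 44.23 = 215.2/44.23 = 4.865 mg/L.
First-order decay: C = 4.865·exp(−k·t) = 4.865·0.2009 = 0.9774 mg/L.

0.977 mg/L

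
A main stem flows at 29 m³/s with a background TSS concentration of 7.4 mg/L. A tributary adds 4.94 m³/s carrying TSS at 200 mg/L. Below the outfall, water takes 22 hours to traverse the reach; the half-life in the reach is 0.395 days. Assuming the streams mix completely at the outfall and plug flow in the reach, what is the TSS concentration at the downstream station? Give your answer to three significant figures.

After mixing, C = (29.00·7.400 + 4.940·200.0) / 33.94 = 1203/33.94 = 35.43 mg/L.
Half-life 0.395 d → k = ln 2 / 0.395 = 1.755 d⁻¹.
Applying C = C₀e^(−kt): 35.43 × 0.2002 = 7.093 mg/L.

7.09 mg/L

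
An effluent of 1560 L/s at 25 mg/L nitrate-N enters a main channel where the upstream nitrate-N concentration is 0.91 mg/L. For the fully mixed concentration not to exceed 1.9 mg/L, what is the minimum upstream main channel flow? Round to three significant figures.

36400 L/s

Set C_mix = 1.9: (Q·0.9100 + 1560·25.00) / (Q + 1560) = 1.9
→ Q = 1560·(25.00 − 1.9)/(1.9 − 0.9100) = 36400 L/s.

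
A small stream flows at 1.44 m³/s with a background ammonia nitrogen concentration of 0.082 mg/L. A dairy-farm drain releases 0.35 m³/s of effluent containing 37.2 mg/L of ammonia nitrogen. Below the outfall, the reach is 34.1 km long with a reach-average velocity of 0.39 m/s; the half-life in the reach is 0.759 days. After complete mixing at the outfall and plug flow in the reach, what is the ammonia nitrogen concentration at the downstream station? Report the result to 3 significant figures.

2.91 mg/L

After mixing, C = (1.440·0.08200 + 0.3500·37.20) / 1.790 = 13.14/1.790 = 7.340 mg/L.
Travel time t = 34.1·1000 / 0.39 = 87440 s = 24.29 h.
Half-life 0.759 d → k = ln 2 / 0.759 = 0.9132 d⁻¹.
First-order decay: C = 7.340·exp(−k·t) = 7.340·0.3969 = 2.913 mg/L.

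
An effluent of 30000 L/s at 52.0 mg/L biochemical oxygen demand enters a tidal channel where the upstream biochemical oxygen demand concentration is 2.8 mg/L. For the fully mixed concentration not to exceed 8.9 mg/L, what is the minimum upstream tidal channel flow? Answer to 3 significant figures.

Set C_mix = 8.9: (Q·2.800 + 30000·52.00) / (Q + 30000) = 8.9
→ Q = 30000·(52.00 − 8.9)/(8.9 − 2.800) = 212000 L/s.

212000 L/s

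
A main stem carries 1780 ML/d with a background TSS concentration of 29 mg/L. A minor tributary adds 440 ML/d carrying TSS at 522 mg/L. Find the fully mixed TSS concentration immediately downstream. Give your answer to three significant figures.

Mass balance: C = (1780·29.00 + 440.0·522.0) / 2220 = 281300/2220 = 126.7 mg/L.

127 mg/L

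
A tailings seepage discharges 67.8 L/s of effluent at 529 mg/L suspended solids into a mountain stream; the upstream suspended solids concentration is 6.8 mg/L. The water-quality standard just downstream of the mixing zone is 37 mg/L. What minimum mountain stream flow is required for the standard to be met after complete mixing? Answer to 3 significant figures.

1100 L/s

Set C_mix = 37: (Q·6.800 + 67.80·529.0) / (Q + 67.80) = 37
→ Q = 67.80·(529.0 − 37)/(37 − 6.800) = 1105 L/s.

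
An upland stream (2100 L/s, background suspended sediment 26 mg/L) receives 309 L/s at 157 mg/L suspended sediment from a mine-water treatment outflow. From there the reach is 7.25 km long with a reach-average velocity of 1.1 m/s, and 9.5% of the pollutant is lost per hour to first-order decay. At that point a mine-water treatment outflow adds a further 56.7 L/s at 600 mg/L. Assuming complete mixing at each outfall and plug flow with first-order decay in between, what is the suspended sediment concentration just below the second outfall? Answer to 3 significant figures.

48.6 mg/L

Conservation of mass: C = (2100·26.00 + 309.0·157.0) / 2409 = 103100/2409 = 42.80 mg/L; combined flow 2409 L/s.
Travel time t = 7.25·1000 / 1.1 = 6591 s = 1.831 h.
9.5%/h lost → k = −ln(1 − 0.095) = 0.09982 h⁻¹.
First-order decay: C = 42.80·exp(−k·t) = 42.80·0.8330 = 35.65 mg/L.
Second outfall: C = (2409·35.65 + 56.70·600.0)/2466 = 48.63 mg/L.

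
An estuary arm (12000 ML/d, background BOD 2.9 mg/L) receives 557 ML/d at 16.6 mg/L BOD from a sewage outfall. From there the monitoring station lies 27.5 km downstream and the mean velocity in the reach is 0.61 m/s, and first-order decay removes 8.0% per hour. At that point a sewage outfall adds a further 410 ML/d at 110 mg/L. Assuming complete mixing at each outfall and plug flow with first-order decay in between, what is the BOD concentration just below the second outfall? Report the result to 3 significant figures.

4.67 mg/L

After mixing, C = (12000·2.900 + 557.0·16.60) / 12560 = 44050/12560 = 3.508 mg/L; combined flow 12560 ML/d.
Travel time t = 27.5·1000 / 0.61 = 45080 s = 12.52 h.
8.0%/h lost → k = −ln(1 − 0.08) = 0.08338 h⁻¹.
First-order decay: C = 3.508·exp(−k·t) = 3.508·0.3520 = 1.235 mg/L.
At the second outfall, C = (12560·1.235 + 410.0·110.0) / (12560 + 410.0) = 4.674 mg/L.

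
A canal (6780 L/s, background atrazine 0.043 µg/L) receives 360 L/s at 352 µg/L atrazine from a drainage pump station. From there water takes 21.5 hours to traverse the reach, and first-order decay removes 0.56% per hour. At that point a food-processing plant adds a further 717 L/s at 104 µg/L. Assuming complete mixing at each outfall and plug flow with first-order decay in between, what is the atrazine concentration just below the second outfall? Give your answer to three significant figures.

23.8 µg/L

Conservation of mass: C = (6780·0.04300 + 360.0·352.0) / 7140 = 127000/7140 = 17.79 µg/L; combined flow 7140 L/s.
0.56%/h lost → k = −ln(1 − 0.0056) = 0.005616 h⁻¹.
After decay, C = 17.79 × e^(−kt) = 17.79 × 0.8863 = 15.77 µg/L.
Second outfall: C = (7140·15.77 + 717.0·104.0)/7857 = 23.82 µg/L.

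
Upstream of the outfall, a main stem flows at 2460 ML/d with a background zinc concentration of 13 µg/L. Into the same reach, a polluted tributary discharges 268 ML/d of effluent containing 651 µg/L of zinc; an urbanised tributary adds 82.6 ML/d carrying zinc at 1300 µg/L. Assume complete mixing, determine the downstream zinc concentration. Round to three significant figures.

112 µg/L

Mass balance: C = (2460·13.00 + 268.0·651.0 + 82.60·1300) / 2811 = 313800/2811 = 111.7 µg/L.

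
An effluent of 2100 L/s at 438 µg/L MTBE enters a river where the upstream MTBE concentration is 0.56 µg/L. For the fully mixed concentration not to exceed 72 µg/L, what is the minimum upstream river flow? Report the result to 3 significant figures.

10800 L/s

Set C_mix = 72: (Q·0.5600 + 2100·438.0) / (Q + 2100) = 72
→ Q = 2100·(438.0 − 72)/(72 − 0.5600) = 10760 L/s.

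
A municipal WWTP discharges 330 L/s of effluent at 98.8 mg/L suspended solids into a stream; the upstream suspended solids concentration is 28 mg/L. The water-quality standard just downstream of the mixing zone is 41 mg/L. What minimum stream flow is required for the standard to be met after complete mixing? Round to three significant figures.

Set C_mix = 41: (Q·28.00 + 330.0·98.80) / (Q + 330.0) = 41
→ Q = 330.0·(98.80 − 41)/(41 − 28.00) = 1467 L/s.

1470 L/s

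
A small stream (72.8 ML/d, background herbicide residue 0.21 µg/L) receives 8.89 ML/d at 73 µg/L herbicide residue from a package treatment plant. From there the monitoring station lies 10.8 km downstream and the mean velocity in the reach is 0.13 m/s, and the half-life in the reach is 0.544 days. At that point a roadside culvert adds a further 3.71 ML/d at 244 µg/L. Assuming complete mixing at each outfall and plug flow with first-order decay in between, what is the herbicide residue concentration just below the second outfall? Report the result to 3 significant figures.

Mixed concentration C = ΣQC/ΣQ = (72.80·0.2100 + 8.890·73.00) / 81.69 = 664.3/81.69 = 8.131 µg/L; combined flow 81.69 ML/d.
Travel time t = 10.8·1000 / 0.13 = 83080 s = 23.08 h.
Half-life 0.544 d → k = ln 2 / 0.544 = 1.274 d⁻¹.
After decay, C = 8.131 × e^(−kt) = 8.131 × 0.2937 = 2.388 µg/L.
At the second outfall, C = (81.69·2.388 + 3.710·244.0) / (81.69 + 3.710) = 12.88 µg/L.

12.9 µg/L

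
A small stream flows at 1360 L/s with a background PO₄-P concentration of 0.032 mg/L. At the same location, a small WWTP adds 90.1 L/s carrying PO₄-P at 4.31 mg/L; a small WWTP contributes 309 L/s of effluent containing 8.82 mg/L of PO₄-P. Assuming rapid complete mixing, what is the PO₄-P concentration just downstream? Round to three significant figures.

1.79 mg/L

After mixing, C = (1360·0.03200 + 90.10·4.310 + 309.0·8.820) / 1759 = 3157/1759 = 1.795 mg/L.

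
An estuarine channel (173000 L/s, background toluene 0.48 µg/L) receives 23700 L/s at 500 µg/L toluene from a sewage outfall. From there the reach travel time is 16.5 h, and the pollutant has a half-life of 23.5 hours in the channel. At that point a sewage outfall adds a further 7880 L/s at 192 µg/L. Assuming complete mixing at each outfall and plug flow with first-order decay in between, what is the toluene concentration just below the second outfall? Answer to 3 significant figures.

Conservation of mass: C = (173000·0.4800 + 23700·500.0) / 196700 = 11930000/196700 = 60.67 µg/L; combined flow 196700 L/s.
Half-life 23.5 h → k = ln 2 / 23.5 = 0.02950 h⁻¹ = 0.7079 d⁻¹.
Applying C = C₀e^(−kt): 60.67 × 0.6147 = 37.29 µg/L.
Second outfall: C = (196700·37.29 + 7880·192.0)/204600 = 43.25 µg/L.

43.2 µg/L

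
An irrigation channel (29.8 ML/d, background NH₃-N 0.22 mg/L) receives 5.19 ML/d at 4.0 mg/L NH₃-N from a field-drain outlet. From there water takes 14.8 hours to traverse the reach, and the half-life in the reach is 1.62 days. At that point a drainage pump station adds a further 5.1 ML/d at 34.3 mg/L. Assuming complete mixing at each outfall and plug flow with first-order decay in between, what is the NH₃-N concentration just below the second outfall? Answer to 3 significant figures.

Flow-weighted average: C = (29.80·0.2200 + 5.190·4.000) / 34.99 = 27.32/34.99 = 0.7807 mg/L; combined flow 34.99 ML/d.
Half-life 1.62 d → k = ln 2 / 1.62 = 0.4279 d⁻¹.
After decay, C = 0.7807 × e^(−kt) = 0.7807 × 0.7681 = 0.5996 mg/L.
At the second outfall, C = (34.99·0.5996 + 5.100·34.30) / (34.99 + 5.100) = 4.887 mg/L.

4.89 mg/L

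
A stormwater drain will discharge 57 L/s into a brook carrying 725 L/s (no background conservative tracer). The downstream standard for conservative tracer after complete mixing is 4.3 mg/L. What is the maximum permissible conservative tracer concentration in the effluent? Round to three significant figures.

At the limit, (Qr·Cr + Qe·Cₑ)/(Qr + Qe) = 4.3:
Cₑ = (782.0·4.3 − 725.0·0) / 57.00 = 58.99 mg/L.

59.0 mg/L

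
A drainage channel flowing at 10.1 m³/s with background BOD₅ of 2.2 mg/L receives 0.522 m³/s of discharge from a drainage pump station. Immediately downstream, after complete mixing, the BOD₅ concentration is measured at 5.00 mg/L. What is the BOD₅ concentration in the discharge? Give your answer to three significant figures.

Mass balance: 10.10·2.200 + 0.5220·Cₑ = 10.62·5.000
→ Cₑ = (10.62·5.000 − 10.10·2.200) / 0.5220 = 59.18 mg/L.

59.2 mg/L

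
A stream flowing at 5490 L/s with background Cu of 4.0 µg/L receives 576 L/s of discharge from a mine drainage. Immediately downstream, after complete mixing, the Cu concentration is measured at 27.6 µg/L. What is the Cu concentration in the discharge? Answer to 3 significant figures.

253 µg/L

Mass balance: 5490·4.000 + 576.0·Cₑ = 6066·27.60
→ Cₑ = (6066·27.60 − 5490·4.000) / 576.0 = 252.5 µg/L.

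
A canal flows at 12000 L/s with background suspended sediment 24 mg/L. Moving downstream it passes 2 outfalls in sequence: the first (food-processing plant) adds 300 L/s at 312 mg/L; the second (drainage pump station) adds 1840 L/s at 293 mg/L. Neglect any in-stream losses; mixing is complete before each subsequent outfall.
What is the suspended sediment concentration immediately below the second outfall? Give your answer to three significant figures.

After outfall 1: Q = 12000 + 300.0 = 12300 L/s; C = (12000·24.00 + 300.0·312.0)/12300 = 31.02 mg/L.
After outfall 2: Q = 12300 + 1840 = 14140 L/s; C = (12300·31.02 + 1840·293.0)/14140 = 65.11 mg/L.

65.1 mg/L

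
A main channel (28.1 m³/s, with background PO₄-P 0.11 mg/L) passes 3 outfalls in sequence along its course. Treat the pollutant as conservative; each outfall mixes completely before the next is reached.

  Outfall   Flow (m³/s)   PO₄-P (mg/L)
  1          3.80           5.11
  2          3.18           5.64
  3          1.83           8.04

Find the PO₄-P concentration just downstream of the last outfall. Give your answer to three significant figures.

1.49 mg/L

After outfall 1: Q = 28.10 + 3.800 = 31.90 m³/s; C = (28.10·0.1100 + 3.800·5.110)/31.90 = 0.7056 mg/L.
After outfall 2: Q = 31.90 + 3.180 = 35.08 m³/s; C = (31.90·0.7056 + 3.180·5.640)/35.08 = 1.153 mg/L.
After outfall 3: Q = 35.08 + 1.830 = 36.91 m³/s; C = (35.08·1.153 + 1.830·8.040)/36.91 = 1.494 mg/L.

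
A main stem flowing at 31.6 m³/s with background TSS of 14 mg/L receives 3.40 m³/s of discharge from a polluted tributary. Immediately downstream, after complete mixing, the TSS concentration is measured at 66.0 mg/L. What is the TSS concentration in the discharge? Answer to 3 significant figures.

549 mg/L

Mass balance: 31.60·14.00 + 3.400·Cₑ = 35.00·66.00
→ Cₑ = (35.00·66.00 − 31.60·14.00) / 3.400 = 549.3 mg/L.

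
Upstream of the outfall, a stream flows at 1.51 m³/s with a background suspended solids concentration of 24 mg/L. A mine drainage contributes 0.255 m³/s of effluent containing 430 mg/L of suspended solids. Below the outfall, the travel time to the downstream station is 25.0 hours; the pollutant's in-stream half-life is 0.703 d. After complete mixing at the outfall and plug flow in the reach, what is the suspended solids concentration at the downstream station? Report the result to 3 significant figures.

Flow-weighted average: C = (1.510·24.00 + 0.2550·430.0) / 1.765 = 145.9/1.765 = 82.66 mg/L.
Half-life 0.703 d → k = ln 2 / 0.703 = 0.9860 d⁻¹.
Decay over the reach: 82.66·exp(−kt) = 82.66·0.3581 = 29.60 mg/L.

29.6 mg/L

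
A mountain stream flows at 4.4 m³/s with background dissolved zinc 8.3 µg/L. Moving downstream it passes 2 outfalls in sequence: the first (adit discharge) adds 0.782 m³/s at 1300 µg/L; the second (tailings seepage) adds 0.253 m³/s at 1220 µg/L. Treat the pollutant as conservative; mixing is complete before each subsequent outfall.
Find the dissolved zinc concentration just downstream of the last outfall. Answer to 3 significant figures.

Below outfall 1: Q → 5.182 m³/s, C = (4.400·8.300 + 0.7820·1300)/5.182 = 203.2 µg/L.
Below outfall 2: Q → 5.435 m³/s, C = (5.182·203.2 + 0.2530·1220)/5.435 = 250.6 µg/L.

251 µg/L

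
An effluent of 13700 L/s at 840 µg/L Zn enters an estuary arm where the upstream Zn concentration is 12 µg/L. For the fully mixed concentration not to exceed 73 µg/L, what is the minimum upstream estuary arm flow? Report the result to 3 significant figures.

Set C_mix = 73: (Q·12.00 + 13700·840.0) / (Q + 13700) = 73
→ Q = 13700·(840.0 − 73)/(73 − 12.00) = 172300 L/s.

172000 L/s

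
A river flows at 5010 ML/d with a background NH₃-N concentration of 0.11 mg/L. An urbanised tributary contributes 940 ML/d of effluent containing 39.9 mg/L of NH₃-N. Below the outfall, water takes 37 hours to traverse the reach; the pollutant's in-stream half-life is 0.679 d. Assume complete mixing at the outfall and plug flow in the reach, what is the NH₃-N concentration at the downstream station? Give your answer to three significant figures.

Mixed concentration C = ΣQC/ΣQ = (5010·0.1100 + 940.0·39.90) / 5950 = 38060/5950 = 6.396 mg/L.
Half-life 0.679 d → k = ln 2 / 0.679 = 1.021 d⁻¹.
Applying C = C₀e^(−kt): 6.396 × 0.2073 = 1.326 mg/L.

1.33 mg/L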